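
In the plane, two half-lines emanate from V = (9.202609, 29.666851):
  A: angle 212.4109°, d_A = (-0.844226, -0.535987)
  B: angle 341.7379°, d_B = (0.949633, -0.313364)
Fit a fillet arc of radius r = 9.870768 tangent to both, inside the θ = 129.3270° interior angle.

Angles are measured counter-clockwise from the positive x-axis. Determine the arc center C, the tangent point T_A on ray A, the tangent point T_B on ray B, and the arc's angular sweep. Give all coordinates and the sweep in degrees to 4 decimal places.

bisector direction at 277.0744° = (0.123158,-0.992387)
center distance |VC| = r/sin(θ/2) = 9.870768/sin(64.6635°) = 10.921285
C = V + |VC|·bis = (10.5477,18.8287)
T_A = V + ((C−V)·d_A)·d_A = V + 4.6736·d_A = (5.2570,27.1619)
T_B = V + ((C−V)·d_B)·d_B = V + 4.6736·d_B = (13.6408,28.2023)
sweep = 180° − θ = 50.6730°

center=(10.5477,18.8287) T_A=(5.2570,27.1619) T_B=(13.6408,28.2023) sweep=50.6730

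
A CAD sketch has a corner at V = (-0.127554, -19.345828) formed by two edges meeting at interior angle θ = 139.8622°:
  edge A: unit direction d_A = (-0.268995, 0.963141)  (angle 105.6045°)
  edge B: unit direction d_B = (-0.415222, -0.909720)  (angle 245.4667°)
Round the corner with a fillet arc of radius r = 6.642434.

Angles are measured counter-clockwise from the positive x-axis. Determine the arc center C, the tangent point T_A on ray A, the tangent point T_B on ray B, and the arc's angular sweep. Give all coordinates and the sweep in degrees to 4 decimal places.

center=(-7.1779,-18.7954) T_A=(-0.7803,-17.0086) T_B=(-1.1352,-21.5534) sweep=40.1378

bisector direction at 175.5356° = (-0.996966,0.077840)
center distance |VC| = r/sin(θ/2) = 6.642434/sin(69.9311°) = 7.071831
C = V + |VC|·bis = (-7.1779,-18.7954)
T_A = V + ((C−V)·d_A)·d_A = V + 2.4267·d_A = (-0.7803,-17.0086)
T_B = V + ((C−V)·d_B)·d_B = V + 2.4267·d_B = (-1.1352,-21.5534)
sweep = 180° − θ = 40.1378°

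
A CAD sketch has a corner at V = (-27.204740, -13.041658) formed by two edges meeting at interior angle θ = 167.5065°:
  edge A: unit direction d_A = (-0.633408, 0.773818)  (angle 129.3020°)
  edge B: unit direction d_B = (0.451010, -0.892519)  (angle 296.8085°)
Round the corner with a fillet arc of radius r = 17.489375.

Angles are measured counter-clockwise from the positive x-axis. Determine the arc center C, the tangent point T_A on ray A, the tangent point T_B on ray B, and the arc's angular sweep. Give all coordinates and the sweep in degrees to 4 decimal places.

bisector direction at 213.0552° = (-0.838145,-0.545448)
center distance |VC| = r/sin(θ/2) = 17.489375/sin(83.7532°) = 17.593838
C = V + |VC|·bis = (-41.9509,-22.6382)
T_A = V + ((C−V)·d_A)·d_A = V + 1.9144·d_A = (-28.4173,-11.5603)
T_B = V + ((C−V)·d_B)·d_B = V + 1.9144·d_B = (-26.3413,-14.7503)
sweep = 180° − θ = 12.4935°

center=(-41.9509,-22.6382) T_A=(-28.4173,-11.5603) T_B=(-26.3413,-14.7503) sweep=12.4935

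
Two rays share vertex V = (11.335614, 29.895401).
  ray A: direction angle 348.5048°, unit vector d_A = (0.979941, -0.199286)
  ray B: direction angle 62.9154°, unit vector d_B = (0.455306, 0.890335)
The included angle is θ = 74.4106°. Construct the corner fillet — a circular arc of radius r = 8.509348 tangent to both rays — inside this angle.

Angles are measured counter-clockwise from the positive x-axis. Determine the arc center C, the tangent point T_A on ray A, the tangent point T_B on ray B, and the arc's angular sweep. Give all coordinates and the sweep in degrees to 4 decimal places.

bisector direction at 25.7101° = (0.901001,0.433818)
center distance |VC| = r/sin(θ/2) = 8.509348/sin(37.2053°) = 14.072649
C = V + |VC|·bis = (24.0151,36.0004)
T_A = V + ((C−V)·d_A)·d_A = V + 11.2085·d_A = (22.3193,27.6617)
T_B = V + ((C−V)·d_B)·d_B = V + 11.2085·d_B = (16.4389,39.8747)
sweep = 180° − θ = 105.5894°

center=(24.0151,36.0004) T_A=(22.3193,27.6617) T_B=(16.4389,39.8747) sweep=105.5894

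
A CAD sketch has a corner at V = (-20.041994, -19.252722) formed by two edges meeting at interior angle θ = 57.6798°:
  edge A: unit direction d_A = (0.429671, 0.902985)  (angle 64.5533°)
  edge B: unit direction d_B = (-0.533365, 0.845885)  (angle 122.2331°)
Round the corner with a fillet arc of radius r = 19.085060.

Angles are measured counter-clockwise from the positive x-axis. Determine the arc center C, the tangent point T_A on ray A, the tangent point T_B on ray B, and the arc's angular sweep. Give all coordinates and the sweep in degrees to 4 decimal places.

center=(-22.3838,20.2436) T_A=(-5.1503,12.0433) T_B=(-38.5276,10.0643) sweep=122.3202

bisector direction at 93.3932° = (-0.059188,0.998247)
center distance |VC| = r/sin(θ/2) = 19.085060/sin(28.8399°) = 39.565697
C = V + |VC|·bis = (-22.3838,20.2436)
T_A = V + ((C−V)·d_A)·d_A = V + 34.6584·d_A = (-5.1503,12.0433)
T_B = V + ((C−V)·d_B)·d_B = V + 34.6584·d_B = (-38.5276,10.0643)
sweep = 180° − θ = 122.3202°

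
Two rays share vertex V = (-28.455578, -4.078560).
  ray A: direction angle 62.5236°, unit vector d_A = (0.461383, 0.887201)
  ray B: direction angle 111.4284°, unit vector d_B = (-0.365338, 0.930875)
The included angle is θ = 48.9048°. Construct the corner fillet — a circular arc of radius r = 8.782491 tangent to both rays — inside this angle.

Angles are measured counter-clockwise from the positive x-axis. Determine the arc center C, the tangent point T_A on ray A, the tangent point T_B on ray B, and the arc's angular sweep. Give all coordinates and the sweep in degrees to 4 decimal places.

bisector direction at 86.9760° = (0.052754,0.998608)
center distance |VC| = r/sin(θ/2) = 8.782491/sin(24.4524°) = 21.216969
C = V + |VC|·bis = (-27.3363,17.1089)
T_A = V + ((C−V)·d_A)·d_A = V + 19.3139·d_A = (-19.5445,13.0568)
T_B = V + ((C−V)·d_B)·d_B = V + 19.3139·d_B = (-35.5117,13.9003)
sweep = 180° − θ = 131.0952°

center=(-27.3363,17.1089) T_A=(-19.5445,13.0568) T_B=(-35.5117,13.9003) sweep=131.0952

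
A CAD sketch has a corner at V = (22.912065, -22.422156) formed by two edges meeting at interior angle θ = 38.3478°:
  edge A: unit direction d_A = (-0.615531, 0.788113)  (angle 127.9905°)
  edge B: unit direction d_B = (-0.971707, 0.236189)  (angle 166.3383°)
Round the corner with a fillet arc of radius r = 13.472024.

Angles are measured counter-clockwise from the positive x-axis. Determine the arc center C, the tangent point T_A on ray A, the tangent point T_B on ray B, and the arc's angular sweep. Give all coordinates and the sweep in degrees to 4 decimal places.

center=(-11.5530,-0.1806) T_A=(-0.9356,8.1119) T_B=(-14.7350,-13.2715) sweep=141.6522

bisector direction at 147.1644° = (-0.840230,0.542230)
center distance |VC| = r/sin(θ/2) = 13.472024/sin(19.1739°) = 41.018667
C = V + |VC|·bis = (-11.5530,-0.1806)
T_A = V + ((C−V)·d_A)·d_A = V + 38.7432·d_A = (-0.9356,8.1119)
T_B = V + ((C−V)·d_B)·d_B = V + 38.7432·d_B = (-14.7350,-13.2715)
sweep = 180° − θ = 141.6522°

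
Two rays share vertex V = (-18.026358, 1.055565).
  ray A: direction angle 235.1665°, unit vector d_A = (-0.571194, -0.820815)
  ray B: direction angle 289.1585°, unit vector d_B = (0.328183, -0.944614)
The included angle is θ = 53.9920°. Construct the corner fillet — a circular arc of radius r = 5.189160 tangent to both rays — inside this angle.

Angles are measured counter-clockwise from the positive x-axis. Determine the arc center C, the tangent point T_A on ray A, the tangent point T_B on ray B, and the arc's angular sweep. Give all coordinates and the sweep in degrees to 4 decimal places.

bisector direction at 262.1625° = (-0.136364,-0.990659)
center distance |VC| = r/sin(θ/2) = 5.189160/sin(26.9960°) = 11.431673
C = V + |VC|·bis = (-19.5852,-10.2693)
T_A = V + ((C−V)·d_A)·d_A = V + 10.1861·d_A = (-23.8446,-7.3053)
T_B = V + ((C−V)·d_B)·d_B = V + 10.1861·d_B = (-14.6835,-8.5663)
sweep = 180° − θ = 126.0080°

center=(-19.5852,-10.2693) T_A=(-23.8446,-7.3053) T_B=(-14.6835,-8.5663) sweep=126.0080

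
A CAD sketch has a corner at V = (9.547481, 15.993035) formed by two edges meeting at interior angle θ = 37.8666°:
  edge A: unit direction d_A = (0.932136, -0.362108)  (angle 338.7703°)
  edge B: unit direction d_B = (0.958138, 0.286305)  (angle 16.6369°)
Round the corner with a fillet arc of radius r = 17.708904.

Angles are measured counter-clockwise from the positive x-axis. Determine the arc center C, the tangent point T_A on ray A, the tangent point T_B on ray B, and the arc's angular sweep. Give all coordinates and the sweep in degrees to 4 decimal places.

center=(64.0821,13.8061) T_A=(57.6695,-2.7010) T_B=(59.0119,30.7737) sweep=142.1334

bisector direction at 357.7036° = (0.999197,-0.040069)
center distance |VC| = r/sin(θ/2) = 17.708904/sin(18.9333°) = 54.578406
C = V + |VC|·bis = (64.0821,13.8061)
T_A = V + ((C−V)·d_A)·d_A = V + 51.6255·d_A = (57.6695,-2.7010)
T_B = V + ((C−V)·d_B)·d_B = V + 51.6255·d_B = (59.0119,30.7737)
sweep = 180° − θ = 142.1334°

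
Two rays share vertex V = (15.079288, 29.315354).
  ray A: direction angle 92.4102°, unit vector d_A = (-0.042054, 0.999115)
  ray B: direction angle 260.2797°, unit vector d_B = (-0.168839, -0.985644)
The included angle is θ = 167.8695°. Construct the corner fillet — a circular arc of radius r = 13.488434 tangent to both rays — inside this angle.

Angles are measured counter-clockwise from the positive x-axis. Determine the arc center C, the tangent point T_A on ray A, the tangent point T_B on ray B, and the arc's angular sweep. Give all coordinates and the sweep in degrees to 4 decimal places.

center=(1.5425,30.1801) T_A=(15.0190,30.7473) T_B=(14.8373,27.9027) sweep=12.1305

bisector direction at 176.3450° = (-0.997966,0.063749)
center distance |VC| = r/sin(θ/2) = 13.488434/sin(83.9347°) = 13.564364
C = V + |VC|·bis = (1.5425,30.1801)
T_A = V + ((C−V)·d_A)·d_A = V + 1.4332·d_A = (15.0190,30.7473)
T_B = V + ((C−V)·d_B)·d_B = V + 1.4332·d_B = (14.8373,27.9027)
sweep = 180° − θ = 12.1305°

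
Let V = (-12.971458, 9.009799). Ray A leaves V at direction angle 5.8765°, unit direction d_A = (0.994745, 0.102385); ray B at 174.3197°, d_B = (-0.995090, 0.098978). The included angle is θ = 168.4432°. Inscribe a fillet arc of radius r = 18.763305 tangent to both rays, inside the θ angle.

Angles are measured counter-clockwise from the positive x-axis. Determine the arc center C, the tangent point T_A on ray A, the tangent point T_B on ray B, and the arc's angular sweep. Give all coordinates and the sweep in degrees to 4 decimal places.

center=(-13.0037,27.8689) T_A=(-11.0827,9.2042) T_B=(-14.8609,9.1977) sweep=11.5568

bisector direction at 90.0981° = (-0.001712,0.999999)
center distance |VC| = r/sin(θ/2) = 18.763305/sin(84.2216°) = 18.859133
C = V + |VC|·bis = (-13.0037,27.8689)
T_A = V + ((C−V)·d_A)·d_A = V + 1.8988·d_A = (-11.0827,9.2042)
T_B = V + ((C−V)·d_B)·d_B = V + 1.8988·d_B = (-14.8609,9.1977)
sweep = 180° − θ = 11.5568°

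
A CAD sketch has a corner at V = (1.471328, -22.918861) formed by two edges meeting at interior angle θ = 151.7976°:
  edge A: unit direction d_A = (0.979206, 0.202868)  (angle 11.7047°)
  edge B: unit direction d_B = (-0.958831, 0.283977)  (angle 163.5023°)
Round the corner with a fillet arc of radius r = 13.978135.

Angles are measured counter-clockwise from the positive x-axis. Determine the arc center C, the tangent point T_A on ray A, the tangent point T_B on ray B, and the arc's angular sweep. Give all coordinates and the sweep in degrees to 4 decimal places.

bisector direction at 87.6035° = (0.041815,0.999125)
center distance |VC| = r/sin(θ/2) = 13.978135/sin(75.8988°) = 14.412426
C = V + |VC|·bis = (2.0740,-8.5190)
T_A = V + ((C−V)·d_A)·d_A = V + 3.5114·d_A = (4.9097,-22.2065)
T_B = V + ((C−V)·d_B)·d_B = V + 3.5114·d_B = (-1.8955,-21.9217)
sweep = 180° − θ = 28.2024°

center=(2.0740,-8.5190) T_A=(4.9097,-22.2065) T_B=(-1.8955,-21.9217) sweep=28.2024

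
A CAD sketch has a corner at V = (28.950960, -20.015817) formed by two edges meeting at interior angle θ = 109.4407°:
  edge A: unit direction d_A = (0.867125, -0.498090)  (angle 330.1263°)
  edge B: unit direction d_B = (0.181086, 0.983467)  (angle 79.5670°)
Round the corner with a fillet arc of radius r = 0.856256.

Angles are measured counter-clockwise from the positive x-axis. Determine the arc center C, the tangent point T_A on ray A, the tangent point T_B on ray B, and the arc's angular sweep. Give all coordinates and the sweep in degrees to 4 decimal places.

center=(29.9028,-19.5751) T_A=(29.4763,-20.3176) T_B=(29.0607,-19.4200) sweep=70.5593

bisector direction at 24.8467° = (0.907436,0.420191)
center distance |VC| = r/sin(θ/2) = 0.856256/sin(54.7204°) = 1.048893
C = V + |VC|·bis = (29.9028,-19.5751)
T_A = V + ((C−V)·d_A)·d_A = V + 0.6058·d_A = (29.4763,-20.3176)
T_B = V + ((C−V)·d_B)·d_B = V + 0.6058·d_B = (29.0607,-19.4200)
sweep = 180° − θ = 70.5593°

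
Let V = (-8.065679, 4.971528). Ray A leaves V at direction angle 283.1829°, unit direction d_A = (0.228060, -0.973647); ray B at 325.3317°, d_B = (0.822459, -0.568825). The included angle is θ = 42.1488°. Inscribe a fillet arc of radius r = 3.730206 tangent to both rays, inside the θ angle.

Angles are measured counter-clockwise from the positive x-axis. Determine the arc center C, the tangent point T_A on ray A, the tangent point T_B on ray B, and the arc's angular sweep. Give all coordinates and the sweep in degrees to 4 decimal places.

center=(-2.2262,-3.6026) T_A=(-5.8581,-4.4533) T_B=(-0.1043,-0.5347) sweep=137.8512

bisector direction at 304.2573° = (0.562910,-0.826518)
center distance |VC| = r/sin(θ/2) = 3.730206/sin(21.0744°) = 10.373788
C = V + |VC|·bis = (-2.2262,-3.6026)
T_A = V + ((C−V)·d_A)·d_A = V + 9.6799·d_A = (-5.8581,-4.4533)
T_B = V + ((C−V)·d_B)·d_B = V + 9.6799·d_B = (-0.1043,-0.5347)
sweep = 180° − θ = 137.8512°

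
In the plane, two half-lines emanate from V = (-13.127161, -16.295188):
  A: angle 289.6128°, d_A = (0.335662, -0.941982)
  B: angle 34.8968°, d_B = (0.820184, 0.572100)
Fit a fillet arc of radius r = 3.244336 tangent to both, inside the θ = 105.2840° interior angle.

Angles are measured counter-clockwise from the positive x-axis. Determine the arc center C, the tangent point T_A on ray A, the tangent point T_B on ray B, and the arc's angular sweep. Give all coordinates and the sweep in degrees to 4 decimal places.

center=(-9.2397,-17.5392) T_A=(-12.2958,-18.6282) T_B=(-11.0958,-14.8783) sweep=74.7160

bisector direction at 342.2548° = (0.952421,-0.304785)
center distance |VC| = r/sin(θ/2) = 3.244336/sin(52.6420°) = 4.081646
C = V + |VC|·bis = (-9.2397,-17.5392)
T_A = V + ((C−V)·d_A)·d_A = V + 2.4767·d_A = (-12.2958,-18.6282)
T_B = V + ((C−V)·d_B)·d_B = V + 2.4767·d_B = (-11.0958,-14.8783)
sweep = 180° − θ = 74.7160°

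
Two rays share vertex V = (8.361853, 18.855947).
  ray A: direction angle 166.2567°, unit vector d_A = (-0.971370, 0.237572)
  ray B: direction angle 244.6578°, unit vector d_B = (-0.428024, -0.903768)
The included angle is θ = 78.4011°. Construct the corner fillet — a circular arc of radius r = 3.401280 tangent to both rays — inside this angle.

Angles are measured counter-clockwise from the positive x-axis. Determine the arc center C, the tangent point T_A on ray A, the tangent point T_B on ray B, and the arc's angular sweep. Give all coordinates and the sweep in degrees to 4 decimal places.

center=(3.5029,16.5428) T_A=(4.3109,19.8467) T_B=(6.5769,15.0870) sweep=101.5989

bisector direction at 205.4573° = (-0.902906,-0.429838)
center distance |VC| = r/sin(θ/2) = 3.401280/sin(39.2005°) = 5.381459
C = V + |VC|·bis = (3.5029,16.5428)
T_A = V + ((C−V)·d_A)·d_A = V + 4.1703·d_A = (4.3109,19.8467)
T_B = V + ((C−V)·d_B)·d_B = V + 4.1703·d_B = (6.5769,15.0870)
sweep = 180° − θ = 101.5989°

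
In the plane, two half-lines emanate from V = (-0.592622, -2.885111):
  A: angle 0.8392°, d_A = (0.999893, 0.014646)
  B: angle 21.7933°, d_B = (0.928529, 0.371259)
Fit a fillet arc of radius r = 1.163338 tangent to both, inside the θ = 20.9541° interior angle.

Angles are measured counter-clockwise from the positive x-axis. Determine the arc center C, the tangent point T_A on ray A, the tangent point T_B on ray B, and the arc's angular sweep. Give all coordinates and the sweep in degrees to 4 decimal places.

bisector direction at 11.3163° = (0.980559,0.196224)
center distance |VC| = r/sin(θ/2) = 1.163338/sin(10.4771°) = 6.397533
C = V + |VC|·bis = (5.6805,-1.6298)
T_A = V + ((C−V)·d_A)·d_A = V + 6.2909·d_A = (5.6976,-2.7930)
T_B = V + ((C−V)·d_B)·d_B = V + 6.2909·d_B = (5.2486,-0.5496)
sweep = 180° − θ = 159.0459°

center=(5.6805,-1.6298) T_A=(5.6976,-2.7930) T_B=(5.2486,-0.5496) sweep=159.0459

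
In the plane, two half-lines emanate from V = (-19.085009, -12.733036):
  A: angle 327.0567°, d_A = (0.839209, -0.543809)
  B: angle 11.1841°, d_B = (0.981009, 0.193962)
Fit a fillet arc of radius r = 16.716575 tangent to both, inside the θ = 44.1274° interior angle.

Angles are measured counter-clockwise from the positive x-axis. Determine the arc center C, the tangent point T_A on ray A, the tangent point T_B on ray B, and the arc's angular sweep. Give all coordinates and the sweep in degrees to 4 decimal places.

bisector direction at 349.1204° = (0.982026,-0.188746)
center distance |VC| = r/sin(θ/2) = 16.716575/sin(22.0637°) = 44.501918
C = V + |VC|·bis = (24.6170,-21.1326)
T_A = V + ((C−V)·d_A)·d_A = V + 41.2429·d_A = (15.5264,-35.1613)
T_B = V + ((C−V)·d_B)·d_B = V + 41.2429·d_B = (21.3746,-4.7335)
sweep = 180° − θ = 135.8726°

center=(24.6170,-21.1326) T_A=(15.5264,-35.1613) T_B=(21.3746,-4.7335) sweep=135.8726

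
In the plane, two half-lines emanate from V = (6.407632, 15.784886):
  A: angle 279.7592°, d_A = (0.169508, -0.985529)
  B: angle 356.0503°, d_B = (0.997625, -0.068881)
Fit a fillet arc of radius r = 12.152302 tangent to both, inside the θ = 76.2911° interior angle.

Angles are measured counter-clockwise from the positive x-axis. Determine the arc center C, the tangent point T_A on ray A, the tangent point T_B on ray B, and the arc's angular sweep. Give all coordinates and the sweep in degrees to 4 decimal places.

center=(21.0069,2.5957) T_A=(9.0304,0.5357) T_B=(21.8439,14.7191) sweep=103.7089

bisector direction at 317.9048° = (0.742031,-0.670365)
center distance |VC| = r/sin(θ/2) = 12.152302/sin(38.1456°) = 19.674702
C = V + |VC|·bis = (21.0069,2.5957)
T_A = V + ((C−V)·d_A)·d_A = V + 15.4731·d_A = (9.0304,0.5357)
T_B = V + ((C−V)·d_B)·d_B = V + 15.4731·d_B = (21.8439,14.7191)
sweep = 180° − θ = 103.7089°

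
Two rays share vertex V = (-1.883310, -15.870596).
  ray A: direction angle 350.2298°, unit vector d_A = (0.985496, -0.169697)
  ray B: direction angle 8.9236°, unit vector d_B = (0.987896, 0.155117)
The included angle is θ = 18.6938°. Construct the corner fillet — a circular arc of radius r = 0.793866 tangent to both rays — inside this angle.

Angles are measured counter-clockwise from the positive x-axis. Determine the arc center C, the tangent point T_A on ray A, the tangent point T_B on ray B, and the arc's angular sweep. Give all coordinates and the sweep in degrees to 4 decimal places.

bisector direction at 359.5767° = (0.999973,-0.007388)
center distance |VC| = r/sin(θ/2) = 0.793866/sin(9.3469°) = 4.887989
C = V + |VC|·bis = (3.0045,-15.9067)
T_A = V + ((C−V)·d_A)·d_A = V + 4.8231·d_A = (2.8698,-16.6891)
T_B = V + ((C−V)·d_B)·d_B = V + 4.8231·d_B = (2.8814,-15.1225)
sweep = 180° − θ = 161.3062°

center=(3.0045,-15.9067) T_A=(2.8698,-16.6891) T_B=(2.8814,-15.1225) sweep=161.3062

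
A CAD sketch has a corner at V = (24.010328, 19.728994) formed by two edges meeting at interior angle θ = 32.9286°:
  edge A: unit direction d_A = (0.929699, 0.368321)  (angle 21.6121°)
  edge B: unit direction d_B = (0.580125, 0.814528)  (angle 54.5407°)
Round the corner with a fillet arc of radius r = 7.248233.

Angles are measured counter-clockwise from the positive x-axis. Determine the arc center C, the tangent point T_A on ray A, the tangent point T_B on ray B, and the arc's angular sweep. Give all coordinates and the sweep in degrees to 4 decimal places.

center=(44.1422,35.5010) T_A=(46.8119,28.7623) T_B=(38.2383,39.7059) sweep=147.0714

bisector direction at 38.0764° = (0.787189,0.616712)
center distance |VC| = r/sin(θ/2) = 7.248233/sin(16.4643°) = 25.574369
C = V + |VC|·bis = (44.1422,35.5010)
T_A = V + ((C−V)·d_A)·d_A = V + 24.5257·d_A = (46.8119,28.7623)
T_B = V + ((C−V)·d_B)·d_B = V + 24.5257·d_B = (38.2383,39.7059)
sweep = 180° − θ = 147.0714°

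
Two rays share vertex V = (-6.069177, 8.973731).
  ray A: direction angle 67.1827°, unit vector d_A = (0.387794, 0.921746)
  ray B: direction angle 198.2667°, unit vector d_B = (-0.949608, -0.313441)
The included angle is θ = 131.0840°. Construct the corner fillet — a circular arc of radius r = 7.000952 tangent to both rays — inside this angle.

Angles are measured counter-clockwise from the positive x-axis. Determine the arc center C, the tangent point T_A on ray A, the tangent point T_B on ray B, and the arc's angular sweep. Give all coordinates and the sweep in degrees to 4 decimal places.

center=(-11.2874,14.6238) T_A=(-4.8343,11.9089) T_B=(-9.0930,7.9756) sweep=48.9160

bisector direction at 132.7247° = (-0.678476,0.734622)
center distance |VC| = r/sin(θ/2) = 7.000952/sin(65.5420°) = 7.691114
C = V + |VC|·bis = (-11.2874,14.6238)
T_A = V + ((C−V)·d_A)·d_A = V + 3.1843·d_A = (-4.8343,11.9089)
T_B = V + ((C−V)·d_B)·d_B = V + 3.1843·d_B = (-9.0930,7.9756)
sweep = 180° − θ = 48.9160°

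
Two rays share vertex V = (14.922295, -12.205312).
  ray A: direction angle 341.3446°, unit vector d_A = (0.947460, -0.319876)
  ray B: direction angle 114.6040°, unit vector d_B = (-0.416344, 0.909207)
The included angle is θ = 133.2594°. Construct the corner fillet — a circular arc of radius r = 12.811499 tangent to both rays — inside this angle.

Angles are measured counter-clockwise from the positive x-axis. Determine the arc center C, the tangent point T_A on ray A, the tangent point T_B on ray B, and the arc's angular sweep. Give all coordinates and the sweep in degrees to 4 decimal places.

center=(24.2657,-1.8378) T_A=(20.1676,-13.9762) T_B=(12.6174,-7.1718) sweep=46.7406

bisector direction at 47.9743° = (0.669464,0.742845)
center distance |VC| = r/sin(θ/2) = 12.811499/sin(66.6297°) = 13.956484
C = V + |VC|·bis = (24.2657,-1.8378)
T_A = V + ((C−V)·d_A)·d_A = V + 5.5361·d_A = (20.1676,-13.9762)
T_B = V + ((C−V)·d_B)·d_B = V + 5.5361·d_B = (12.6174,-7.1718)
sweep = 180° − θ = 46.7406°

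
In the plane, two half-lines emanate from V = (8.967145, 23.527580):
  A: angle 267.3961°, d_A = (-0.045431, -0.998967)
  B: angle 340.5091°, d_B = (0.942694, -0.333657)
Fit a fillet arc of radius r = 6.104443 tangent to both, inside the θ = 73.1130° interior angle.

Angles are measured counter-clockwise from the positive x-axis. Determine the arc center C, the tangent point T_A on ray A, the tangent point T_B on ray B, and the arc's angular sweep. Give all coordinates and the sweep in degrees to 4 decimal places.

center=(14.6913,15.0261) T_A=(8.5931,15.3034) T_B=(16.7281,20.7807) sweep=106.8870

bisector direction at 303.9526° = (0.558507,-0.829500)
center distance |VC| = r/sin(θ/2) = 6.104443/sin(36.5565°) = 10.248971
C = V + |VC|·bis = (14.6913,15.0261)
T_A = V + ((C−V)·d_A)·d_A = V + 8.2327·d_A = (8.5931,15.3034)
T_B = V + ((C−V)·d_B)·d_B = V + 8.2327·d_B = (16.7281,20.7807)
sweep = 180° − θ = 106.8870°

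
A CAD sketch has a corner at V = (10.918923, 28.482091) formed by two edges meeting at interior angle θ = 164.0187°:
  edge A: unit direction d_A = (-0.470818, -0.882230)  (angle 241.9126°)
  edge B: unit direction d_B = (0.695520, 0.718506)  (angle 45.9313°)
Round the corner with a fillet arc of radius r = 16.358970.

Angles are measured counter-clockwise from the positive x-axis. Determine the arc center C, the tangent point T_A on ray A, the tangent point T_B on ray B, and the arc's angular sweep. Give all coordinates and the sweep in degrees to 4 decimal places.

bisector direction at 323.9220° = (0.808216,-0.588887)
center distance |VC| = r/sin(θ/2) = 16.358970/sin(82.0093°) = 16.519360
C = V + |VC|·bis = (24.2701,18.7541)
T_A = V + ((C−V)·d_A)·d_A = V + 2.2964·d_A = (9.8377,26.4562)
T_B = V + ((C−V)·d_B)·d_B = V + 2.2964·d_B = (12.5161,30.1321)
sweep = 180° − θ = 15.9813°

center=(24.2701,18.7541) T_A=(9.8377,26.4562) T_B=(12.5161,30.1321) sweep=15.9813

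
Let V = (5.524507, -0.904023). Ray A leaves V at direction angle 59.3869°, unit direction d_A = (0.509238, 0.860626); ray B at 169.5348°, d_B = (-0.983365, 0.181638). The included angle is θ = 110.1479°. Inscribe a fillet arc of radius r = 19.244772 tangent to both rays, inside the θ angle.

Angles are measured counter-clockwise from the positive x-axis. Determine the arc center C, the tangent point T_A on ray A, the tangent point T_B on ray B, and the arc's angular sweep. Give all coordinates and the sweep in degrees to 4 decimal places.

bisector direction at 114.4609° = (-0.414071,0.910244)
center distance |VC| = r/sin(θ/2) = 19.244772/sin(55.0740°) = 23.472335
C = V + |VC|·bis = (-4.1947,20.4615)
T_A = V + ((C−V)·d_A)·d_A = V + 13.4384·d_A = (12.3678,10.6614)
T_B = V + ((C−V)·d_B)·d_B = V + 13.4384·d_B = (-7.6903,1.5369)
sweep = 180° − θ = 69.8521°

center=(-4.1947,20.4615) T_A=(12.3678,10.6614) T_B=(-7.6903,1.5369) sweep=69.8521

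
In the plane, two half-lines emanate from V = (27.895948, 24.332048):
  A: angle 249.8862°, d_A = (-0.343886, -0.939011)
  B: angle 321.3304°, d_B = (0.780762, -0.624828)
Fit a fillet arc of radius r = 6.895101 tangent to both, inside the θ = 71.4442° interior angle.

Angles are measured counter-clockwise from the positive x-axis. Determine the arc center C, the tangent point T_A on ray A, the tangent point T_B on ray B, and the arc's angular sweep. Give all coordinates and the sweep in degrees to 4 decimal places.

bisector direction at 285.6083° = (0.269059,-0.963124)
center distance |VC| = r/sin(θ/2) = 6.895101/sin(35.7221°) = 11.809624
C = V + |VC|·bis = (31.0734,12.9579)
T_A = V + ((C−V)·d_A)·d_A = V + 9.5877·d_A = (24.5989,15.3290)
T_B = V + ((C−V)·d_B)·d_B = V + 9.5877·d_B = (35.3817,18.3414)
sweep = 180° − θ = 108.5558°

center=(31.0734,12.9579) T_A=(24.5989,15.3290) T_B=(35.3817,18.3414) sweep=108.5558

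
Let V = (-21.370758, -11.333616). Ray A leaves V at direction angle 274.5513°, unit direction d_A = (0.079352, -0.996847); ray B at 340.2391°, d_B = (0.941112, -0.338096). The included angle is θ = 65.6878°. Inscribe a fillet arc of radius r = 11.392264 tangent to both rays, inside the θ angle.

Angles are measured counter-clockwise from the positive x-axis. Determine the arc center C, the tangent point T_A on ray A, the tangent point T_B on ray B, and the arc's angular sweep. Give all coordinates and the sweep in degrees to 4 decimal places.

bisector direction at 307.3952° = (0.607309,-0.794466)
center distance |VC| = r/sin(θ/2) = 11.392264/sin(32.8439°) = 21.005292
C = V + |VC|·bis = (-8.6140,-28.0216)
T_A = V + ((C−V)·d_A)·d_A = V + 17.6476·d_A = (-19.9704,-28.9256)
T_B = V + ((C−V)·d_B)·d_B = V + 17.6476·d_B = (-4.7624,-17.3002)
sweep = 180° − θ = 114.3122°

center=(-8.6140,-28.0216) T_A=(-19.9704,-28.9256) T_B=(-4.7624,-17.3002) sweep=114.3122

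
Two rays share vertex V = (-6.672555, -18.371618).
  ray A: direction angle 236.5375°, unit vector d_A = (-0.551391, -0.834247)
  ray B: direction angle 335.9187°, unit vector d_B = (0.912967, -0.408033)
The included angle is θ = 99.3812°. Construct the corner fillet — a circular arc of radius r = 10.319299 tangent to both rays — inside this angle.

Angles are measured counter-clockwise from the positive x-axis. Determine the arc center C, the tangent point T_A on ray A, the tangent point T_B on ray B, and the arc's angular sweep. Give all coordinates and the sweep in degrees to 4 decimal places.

bisector direction at 286.2281° = (0.279462,-0.960157)
center distance |VC| = r/sin(θ/2) = 10.319299/sin(49.6906°) = 13.532403
C = V + |VC|·bis = (-2.8908,-31.3648)
T_A = V + ((C−V)·d_A)·d_A = V + 8.7543·d_A = (-11.4996,-25.6749)
T_B = V + ((C−V)·d_B)·d_B = V + 8.7543·d_B = (1.3198,-21.9437)
sweep = 180° − θ = 80.6188°

center=(-2.8908,-31.3648) T_A=(-11.4996,-25.6749) T_B=(1.3198,-21.9437) sweep=80.6188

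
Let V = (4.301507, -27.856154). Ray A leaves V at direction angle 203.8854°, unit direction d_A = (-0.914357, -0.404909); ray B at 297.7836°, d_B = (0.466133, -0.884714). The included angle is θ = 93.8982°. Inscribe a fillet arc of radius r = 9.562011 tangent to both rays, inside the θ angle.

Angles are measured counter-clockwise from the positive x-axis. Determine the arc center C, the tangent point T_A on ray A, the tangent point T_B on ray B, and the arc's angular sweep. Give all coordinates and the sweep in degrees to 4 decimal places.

center=(0.0056,-40.2161) T_A=(-3.8661,-31.4730) T_B=(8.4653,-35.7590) sweep=86.1018

bisector direction at 250.8345° = (-0.328298,-0.944574)
center distance |VC| = r/sin(θ/2) = 9.562011/sin(46.9491°) = 13.085245
C = V + |VC|·bis = (0.0056,-40.2161)
T_A = V + ((C−V)·d_A)·d_A = V + 8.9326·d_A = (-3.8661,-31.4730)
T_B = V + ((C−V)·d_B)·d_B = V + 8.9326·d_B = (8.4653,-35.7590)
sweep = 180° − θ = 86.1018°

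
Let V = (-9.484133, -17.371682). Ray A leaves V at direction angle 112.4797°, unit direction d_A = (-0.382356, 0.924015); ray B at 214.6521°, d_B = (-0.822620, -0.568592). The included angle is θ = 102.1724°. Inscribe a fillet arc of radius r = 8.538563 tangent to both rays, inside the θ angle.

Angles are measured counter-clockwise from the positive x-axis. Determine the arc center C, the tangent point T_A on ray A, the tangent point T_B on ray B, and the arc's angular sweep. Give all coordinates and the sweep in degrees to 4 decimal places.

bisector direction at 163.5659° = (-0.959146,0.282912)
center distance |VC| = r/sin(θ/2) = 8.538563/sin(51.0862°) = 10.973721
C = V + |VC|·bis = (-20.0095,-14.2671)
T_A = V + ((C−V)·d_A)·d_A = V + 6.8931·d_A = (-12.1198,-11.0023)
T_B = V + ((C−V)·d_B)·d_B = V + 6.8931·d_B = (-15.1546,-21.2911)
sweep = 180° − θ = 77.8276°

center=(-20.0095,-14.2671) T_A=(-12.1198,-11.0023) T_B=(-15.1546,-21.2911) sweep=77.8276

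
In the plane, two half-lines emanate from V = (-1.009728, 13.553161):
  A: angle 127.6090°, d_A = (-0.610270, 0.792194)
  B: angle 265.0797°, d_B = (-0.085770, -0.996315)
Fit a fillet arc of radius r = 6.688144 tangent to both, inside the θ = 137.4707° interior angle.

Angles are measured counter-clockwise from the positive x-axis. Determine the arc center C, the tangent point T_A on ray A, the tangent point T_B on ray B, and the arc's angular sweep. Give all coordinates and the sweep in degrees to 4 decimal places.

bisector direction at 196.3443° = (-0.959588,-0.281410)
center distance |VC| = r/sin(θ/2) = 6.688144/sin(68.7353°) = 7.176773
C = V + |VC|·bis = (-7.8965,11.5335)
T_A = V + ((C−V)·d_A)·d_A = V + 2.6028·d_A = (-2.5982,15.6151)
T_B = V + ((C−V)·d_B)·d_B = V + 2.6028·d_B = (-1.2330,10.9599)
sweep = 180° − θ = 42.5293°

center=(-7.8965,11.5335) T_A=(-2.5982,15.6151) T_B=(-1.2330,10.9599) sweep=42.5293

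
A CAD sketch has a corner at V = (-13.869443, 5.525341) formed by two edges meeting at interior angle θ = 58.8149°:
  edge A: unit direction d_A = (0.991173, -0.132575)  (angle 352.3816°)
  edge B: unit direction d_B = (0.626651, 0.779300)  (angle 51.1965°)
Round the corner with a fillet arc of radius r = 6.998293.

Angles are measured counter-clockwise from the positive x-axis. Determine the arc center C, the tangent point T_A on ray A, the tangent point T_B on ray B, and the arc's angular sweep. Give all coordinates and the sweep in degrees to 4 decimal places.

center=(-0.6350,10.8158) T_A=(-1.5628,3.8793) T_B=(-6.0888,15.2013) sweep=121.1851

bisector direction at 21.7890° = (0.928557,0.371190)
center distance |VC| = r/sin(θ/2) = 6.998293/sin(29.4075°) = 14.252648
C = V + |VC|·bis = (-0.6350,10.8158)
T_A = V + ((C−V)·d_A)·d_A = V + 12.4162·d_A = (-1.5628,3.8793)
T_B = V + ((C−V)·d_B)·d_B = V + 12.4162·d_B = (-6.0888,15.2013)
sweep = 180° − θ = 121.1851°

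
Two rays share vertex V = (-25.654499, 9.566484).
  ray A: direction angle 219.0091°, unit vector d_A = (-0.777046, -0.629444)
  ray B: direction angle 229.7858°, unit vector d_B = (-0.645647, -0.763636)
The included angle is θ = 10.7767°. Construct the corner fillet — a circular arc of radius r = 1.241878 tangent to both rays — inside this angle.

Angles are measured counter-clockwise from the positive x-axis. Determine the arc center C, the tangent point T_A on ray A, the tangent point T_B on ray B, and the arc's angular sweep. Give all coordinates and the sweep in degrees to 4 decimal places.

center=(-35.1036,0.3141) T_A=(-35.8853,1.2791) T_B=(-34.1553,-0.4878) sweep=169.2233

bisector direction at 224.3974° = (-0.714504,-0.699632)
center distance |VC| = r/sin(θ/2) = 1.241878/sin(5.3883°) = 13.224709
C = V + |VC|·bis = (-35.1036,0.3141)
T_A = V + ((C−V)·d_A)·d_A = V + 13.1663·d_A = (-35.8853,1.2791)
T_B = V + ((C−V)·d_B)·d_B = V + 13.1663·d_B = (-34.1553,-0.4878)
sweep = 180° − θ = 169.2233°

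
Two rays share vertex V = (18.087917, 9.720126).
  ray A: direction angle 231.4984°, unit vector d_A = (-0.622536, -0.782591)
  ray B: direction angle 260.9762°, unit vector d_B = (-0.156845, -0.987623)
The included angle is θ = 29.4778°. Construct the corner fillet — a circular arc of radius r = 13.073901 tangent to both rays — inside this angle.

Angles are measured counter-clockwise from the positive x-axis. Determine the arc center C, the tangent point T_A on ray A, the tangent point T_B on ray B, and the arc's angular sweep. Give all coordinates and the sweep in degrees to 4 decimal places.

center=(-2.6189,-37.3115) T_A=(-12.8504,-29.1725) T_B=(10.2932,-39.3620) sweep=150.5222

bisector direction at 246.2373° = (-0.402950,-0.915222)
center distance |VC| = r/sin(θ/2) = 13.073901/sin(14.7389°) = 51.388172
C = V + |VC|·bis = (-2.6189,-37.3115)
T_A = V + ((C−V)·d_A)·d_A = V + 49.6973·d_A = (-12.8504,-29.1725)
T_B = V + ((C−V)·d_B)·d_B = V + 49.6973·d_B = (10.2932,-39.3620)
sweep = 180° − θ = 150.5222°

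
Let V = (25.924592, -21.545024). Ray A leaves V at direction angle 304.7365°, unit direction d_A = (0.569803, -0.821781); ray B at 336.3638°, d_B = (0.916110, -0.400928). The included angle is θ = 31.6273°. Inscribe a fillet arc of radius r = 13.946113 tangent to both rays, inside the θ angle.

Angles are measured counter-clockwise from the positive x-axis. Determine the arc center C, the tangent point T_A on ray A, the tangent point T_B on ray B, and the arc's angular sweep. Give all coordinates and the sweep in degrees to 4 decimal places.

bisector direction at 320.5501° = (0.772181,-0.635403)
center distance |VC| = r/sin(θ/2) = 13.946113/sin(15.8137°) = 51.176617
C = V + |VC|·bis = (65.4422,-54.0628)
T_A = V + ((C−V)·d_A)·d_A = V + 49.2397·d_A = (53.9816,-62.0093)
T_B = V + ((C−V)·d_B)·d_B = V + 49.2397·d_B = (71.0336,-41.2866)
sweep = 180° − θ = 148.3727°

center=(65.4422,-54.0628) T_A=(53.9816,-62.0093) T_B=(71.0336,-41.2866) sweep=148.3727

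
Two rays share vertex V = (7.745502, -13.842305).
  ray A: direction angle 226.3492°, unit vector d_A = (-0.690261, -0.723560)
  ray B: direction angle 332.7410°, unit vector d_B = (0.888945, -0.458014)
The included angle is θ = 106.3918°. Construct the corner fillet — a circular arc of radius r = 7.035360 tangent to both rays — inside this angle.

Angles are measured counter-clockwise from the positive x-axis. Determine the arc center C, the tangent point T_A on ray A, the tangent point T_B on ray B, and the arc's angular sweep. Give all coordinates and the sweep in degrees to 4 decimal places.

bisector direction at 279.5451° = (0.165824,-0.986155)
center distance |VC| = r/sin(θ/2) = 7.035360/sin(53.1959°) = 8.786638
C = V + |VC|·bis = (9.2025,-22.5073)
T_A = V + ((C−V)·d_A)·d_A = V + 5.2639·d_A = (4.1120,-17.6511)
T_B = V + ((C−V)·d_B)·d_B = V + 5.2639·d_B = (12.4248,-16.2532)
sweep = 180° − θ = 73.6082°

center=(9.2025,-22.5073) T_A=(4.1120,-17.6511) T_B=(12.4248,-16.2532) sweep=73.6082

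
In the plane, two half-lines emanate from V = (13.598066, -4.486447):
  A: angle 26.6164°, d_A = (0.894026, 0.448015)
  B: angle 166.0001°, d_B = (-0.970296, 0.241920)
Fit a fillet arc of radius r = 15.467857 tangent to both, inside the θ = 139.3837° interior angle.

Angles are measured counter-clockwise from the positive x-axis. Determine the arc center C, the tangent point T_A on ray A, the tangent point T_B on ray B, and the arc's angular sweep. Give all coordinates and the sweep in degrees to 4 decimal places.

bisector direction at 96.3083° = (-0.109877,0.993945)
center distance |VC| = r/sin(θ/2) = 15.467857/sin(69.6919°) = 16.493073
C = V + |VC|·bis = (11.7858,11.9068)
T_A = V + ((C−V)·d_A)·d_A = V + 5.7242·d_A = (18.7157,-1.9219)
T_B = V + ((C−V)·d_B)·d_B = V + 5.7242·d_B = (8.0439,-3.1016)
sweep = 180° − θ = 40.6163°

center=(11.7858,11.9068) T_A=(18.7157,-1.9219) T_B=(8.0439,-3.1016) sweep=40.6163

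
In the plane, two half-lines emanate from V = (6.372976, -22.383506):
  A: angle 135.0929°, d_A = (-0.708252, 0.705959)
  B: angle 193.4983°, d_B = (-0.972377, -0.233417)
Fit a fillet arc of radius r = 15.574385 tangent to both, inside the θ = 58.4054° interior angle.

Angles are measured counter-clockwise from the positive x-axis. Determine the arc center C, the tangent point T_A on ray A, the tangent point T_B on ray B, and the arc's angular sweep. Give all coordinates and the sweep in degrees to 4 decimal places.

center=(-24.3566,-13.7433) T_A=(-13.3618,-2.7127) T_B=(-20.7213,-28.8874) sweep=121.5946

bisector direction at 164.2956° = (-0.962671,0.270674)
center distance |VC| = r/sin(θ/2) = 15.574385/sin(29.2027°) = 31.921213
C = V + |VC|·bis = (-24.3566,-13.7433)
T_A = V + ((C−V)·d_A)·d_A = V + 27.8640·d_A = (-13.3618,-2.7127)
T_B = V + ((C−V)·d_B)·d_B = V + 27.8640·d_B = (-20.7213,-28.8874)
sweep = 180° − θ = 121.5946°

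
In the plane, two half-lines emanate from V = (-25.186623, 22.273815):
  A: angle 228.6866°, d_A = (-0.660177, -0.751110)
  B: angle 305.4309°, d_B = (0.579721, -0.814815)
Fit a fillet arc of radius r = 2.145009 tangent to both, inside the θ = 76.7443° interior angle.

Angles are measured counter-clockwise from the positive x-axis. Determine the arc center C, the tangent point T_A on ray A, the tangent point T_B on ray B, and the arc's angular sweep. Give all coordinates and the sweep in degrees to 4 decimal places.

bisector direction at 267.0588° = (-0.051312,-0.998683)
center distance |VC| = r/sin(θ/2) = 2.145009/sin(38.3721°) = 3.455419
C = V + |VC|·bis = (-25.3639,18.8229)
T_A = V + ((C−V)·d_A)·d_A = V + 2.7090·d_A = (-26.9751,20.2390)
T_B = V + ((C−V)·d_B)·d_B = V + 2.7090·d_B = (-23.6161,20.0665)
sweep = 180° − θ = 103.2557°

center=(-25.3639,18.8229) T_A=(-26.9751,20.2390) T_B=(-23.6161,20.0665) sweep=103.2557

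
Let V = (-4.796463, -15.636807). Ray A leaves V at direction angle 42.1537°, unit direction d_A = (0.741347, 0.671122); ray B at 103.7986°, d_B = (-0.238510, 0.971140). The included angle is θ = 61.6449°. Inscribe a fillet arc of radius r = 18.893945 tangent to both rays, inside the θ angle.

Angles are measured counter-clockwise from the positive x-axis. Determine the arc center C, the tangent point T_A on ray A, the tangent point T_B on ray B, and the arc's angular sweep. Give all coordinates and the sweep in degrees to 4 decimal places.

center=(5.9994,19.6224) T_A=(18.6795,5.6154) T_B=(-12.3493,15.1160) sweep=118.3551

bisector direction at 72.9762° = (0.292770,0.956183)
center distance |VC| = r/sin(θ/2) = 18.893945/sin(30.8224°) = 36.874912
C = V + |VC|·bis = (5.9994,19.6224)
T_A = V + ((C−V)·d_A)·d_A = V + 31.6667·d_A = (18.6795,5.6154)
T_B = V + ((C−V)·d_B)·d_B = V + 31.6667·d_B = (-12.3493,15.1160)
sweep = 180° − θ = 118.3551°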